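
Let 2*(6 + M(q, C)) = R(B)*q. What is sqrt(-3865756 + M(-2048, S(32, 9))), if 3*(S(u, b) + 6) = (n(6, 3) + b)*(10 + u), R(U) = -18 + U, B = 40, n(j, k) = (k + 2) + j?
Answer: I*sqrt(3888290) ≈ 1971.9*I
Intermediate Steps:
n(j, k) = 2 + j + k (n(j, k) = (2 + k) + j = 2 + j + k)
S(u, b) = -6 + (10 + u)*(11 + b)/3 (S(u, b) = -6 + (((2 + 6 + 3) + b)*(10 + u))/3 = -6 + ((11 + b)*(10 + u))/3 = -6 + ((10 + u)*(11 + b))/3 = -6 + (10 + u)*(11 + b)/3)
M(q, C) = -6 + 11*q (M(q, C) = -6 + ((-18 + 40)*q)/2 = -6 + (22*q)/2 = -6 + 11*q)
sqrt(-3865756 + M(-2048, S(32, 9))) = sqrt(-3865756 + (-6 + 11*(-2048))) = sqrt(-3865756 + (-6 - 22528)) = sqrt(-3865756 - 22534) = sqrt(-3888290) = I*sqrt(3888290)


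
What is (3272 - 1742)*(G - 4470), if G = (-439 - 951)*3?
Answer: -13219200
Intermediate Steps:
G = -4170 (G = -1390*3 = -4170)
(3272 - 1742)*(G - 4470) = (3272 - 1742)*(-4170 - 4470) = 1530*(-8640) = -13219200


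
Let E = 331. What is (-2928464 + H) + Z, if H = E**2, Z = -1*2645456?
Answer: -5464359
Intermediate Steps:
Z = -2645456
H = 109561 (H = 331**2 = 109561)
(-2928464 + H) + Z = (-2928464 + 109561) - 2645456 = -2818903 - 2645456 = -5464359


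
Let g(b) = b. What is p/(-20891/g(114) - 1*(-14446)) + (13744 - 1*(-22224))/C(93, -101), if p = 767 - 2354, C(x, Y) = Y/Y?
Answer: 58482096586/1625953 ≈ 35968.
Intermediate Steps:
C(x, Y) = 1
p = -1587
p/(-20891/g(114) - 1*(-14446)) + (13744 - 1*(-22224))/C(93, -101) = -1587/(-20891/114 - 1*(-14446)) + (13744 - 1*(-22224))/1 = -1587/(-20891*1/114 + 14446) + (13744 + 22224)*1 = -1587/(-20891/114 + 14446) + 35968*1 = -1587/1625953/114 + 35968 = -1587*114/1625953 + 35968 = -180918/1625953 + 35968 = 58482096586/1625953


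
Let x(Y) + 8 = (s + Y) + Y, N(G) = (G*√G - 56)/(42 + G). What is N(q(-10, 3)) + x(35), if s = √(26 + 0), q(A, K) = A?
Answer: 241/4 + √26 - 5*I*√10/16 ≈ 65.349 - 0.98821*I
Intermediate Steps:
s = √26 ≈ 5.0990
N(G) = (-56 + G^(3/2))/(42 + G) (N(G) = (G^(3/2) - 56)/(42 + G) = (-56 + G^(3/2))/(42 + G))
x(Y) = -8 + √26 + 2*Y (x(Y) = -8 + ((√26 + Y) + Y) = -8 + ((Y + √26) + Y) = -8 + (√26 + 2*Y) = -8 + √26 + 2*Y)
N(q(-10, 3)) + x(35) = (-56 + (-10)^(3/2))/(42 - 10) + (-8 + √26 + 2*35) = (-56 - 10*I*√10)/32 + (-8 + √26 + 70) = (-56 - 10*I*√10)/32 + (62 + √26) = (-7/4 - 5*I*√10/16) + (62 + √26) = 241/4 + √26 - 5*I*√10/16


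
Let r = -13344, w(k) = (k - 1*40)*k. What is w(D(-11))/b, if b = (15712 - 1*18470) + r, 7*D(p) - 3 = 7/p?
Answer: 39702/47734379 ≈ 0.00083173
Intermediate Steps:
D(p) = 3/7 + 1/p (D(p) = 3/7 + (7/p)/7 = 3/7 + 1/p)
w(k) = k*(-40 + k) (w(k) = (k - 40)*k = (-40 + k)*k = k*(-40 + k))
b = -16102 (b = (15712 - 1*18470) - 13344 = (15712 - 18470) - 13344 = -2758 - 13344 = -16102)
w(D(-11))/b = ((3/7 + 1/(-11))*(-40 + (3/7 + 1/(-11))))/(-16102) = ((3/7 - 1/11)*(-40 + (3/7 - 1/11)))*(-1/16102) = (26*(-40 + 26/77)/77)*(-1/16102) = ((26/77)*(-3054/77))*(-1/16102) = -79404/5929*(-1/16102) = 39702/47734379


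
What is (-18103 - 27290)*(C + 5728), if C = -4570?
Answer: -52565094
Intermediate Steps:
(-18103 - 27290)*(C + 5728) = (-18103 - 27290)*(-4570 + 5728) = -45393*1158 = -52565094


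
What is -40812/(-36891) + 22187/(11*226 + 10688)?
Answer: 452052635/162000678 ≈ 2.7904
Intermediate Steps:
-40812/(-36891) + 22187/(11*226 + 10688) = -40812*(-1/36891) + 22187/(2486 + 10688) = 13604/12297 + 22187/13174 = 452052635/162000678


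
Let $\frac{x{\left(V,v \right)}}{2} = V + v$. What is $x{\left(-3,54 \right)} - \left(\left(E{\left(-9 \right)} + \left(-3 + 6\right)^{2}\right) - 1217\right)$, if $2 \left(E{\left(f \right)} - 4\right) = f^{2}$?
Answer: $\frac{2531}{2} \approx 1265.5$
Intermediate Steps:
$E{\left(f \right)} = 4 + \frac{f^{2}}{2}$
$x{\left(V,v \right)} = 2 V + 2 v$ ($x{\left(V,v \right)} = 2 \left(V + v\right) = 2 V + 2 v$)
$x{\left(-3,54 \right)} - \left(\left(E{\left(-9 \right)} + \left(-3 + 6\right)^{2}\right) - 1217\right) = \left(2 \left(-3\right) + 2 \cdot 54\right) - \left(\left(\left(4 + \frac{\left(-9\right)^{2}}{2}\right) + \left(-3 + 6\right)^{2}\right) - 1217\right) = \left(-6 + 108\right) - \left(\left(\left(4 + \frac{1}{2} \cdot 81\right) + 3^{2}\right) - 1217\right) = 102 - \left(\left(\left(4 + \frac{81}{2}\right) + 9\right) - 1217\right) = 102 - \left(\left(\frac{89}{2} + 9\right) - 1217\right) = 102 - \left(\frac{107}{2} - 1217\right) = 102 - - \frac{2327}{2} = 102 + \frac{2327}{2} = \frac{2531}{2}$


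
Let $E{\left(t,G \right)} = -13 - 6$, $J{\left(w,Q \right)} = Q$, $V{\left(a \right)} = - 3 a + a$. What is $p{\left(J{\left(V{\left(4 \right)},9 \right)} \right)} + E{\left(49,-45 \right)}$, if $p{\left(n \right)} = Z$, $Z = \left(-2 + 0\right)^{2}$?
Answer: $-15$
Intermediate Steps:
$V{\left(a \right)} = - 2 a$
$Z = 4$ ($Z = \left(-2\right)^{2} = 4$)
$p{\left(n \right)} = 4$
$E{\left(t,G \right)} = -19$ ($E{\left(t,G \right)} = -13 - 6 = -19$)
$p{\left(J{\left(V{\left(4 \right)},9 \right)} \right)} + E{\left(49,-45 \right)} = 4 - 19 = -15$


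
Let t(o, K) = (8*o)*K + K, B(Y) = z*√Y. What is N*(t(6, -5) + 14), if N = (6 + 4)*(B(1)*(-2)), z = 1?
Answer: 4620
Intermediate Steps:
B(Y) = √Y (B(Y) = 1*√Y = √Y)
t(o, K) = K + 8*K*o (t(o, K) = 8*K*o + K = K + 8*K*o)
N = -20 (N = (6 + 4)*(√1*(-2)) = 10*(1*(-2)) = 10*(-2) = -20)
N*(t(6, -5) + 14) = -20*(-5*(1 + 8*6) + 14) = -20*(-5*(1 + 48) + 14) = -20*(-5*49 + 14) = -20*(-245 + 14) = -20*(-231) = 4620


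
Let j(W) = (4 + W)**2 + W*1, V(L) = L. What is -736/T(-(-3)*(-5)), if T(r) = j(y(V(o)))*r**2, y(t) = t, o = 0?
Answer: -46/225 ≈ -0.20444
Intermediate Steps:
j(W) = W + (4 + W)**2 (j(W) = (4 + W)**2 + W = W + (4 + W)**2)
T(r) = 16*r**2 (T(r) = (0 + (4 + 0)**2)*r**2 = (0 + 4**2)*r**2 = (0 + 16)*r**2 = 16*r**2)
-736/T(-(-3)*(-5)) = -736/(16*(-(-3)*(-5))**2) = -736/(16*(-3*5)**2) = -736/(16*(-15)**2) = -736/(16*225) = -736/3600 = -736*1/3600 = -46/225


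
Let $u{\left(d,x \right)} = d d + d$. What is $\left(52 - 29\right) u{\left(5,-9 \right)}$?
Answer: $690$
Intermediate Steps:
$u{\left(d,x \right)} = d + d^{2}$ ($u{\left(d,x \right)} = d^{2} + d = d + d^{2}$)
$\left(52 - 29\right) u{\left(5,-9 \right)} = \left(52 - 29\right) 5 \left(1 + 5\right) = 23 \cdot 5 \cdot 6 = 23 \cdot 30 = 690$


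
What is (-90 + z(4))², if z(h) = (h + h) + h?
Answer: 6084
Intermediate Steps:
z(h) = 3*h (z(h) = 2*h + h = 3*h)
(-90 + z(4))² = (-90 + 3*4)² = (-90 + 12)² = (-78)² = 6084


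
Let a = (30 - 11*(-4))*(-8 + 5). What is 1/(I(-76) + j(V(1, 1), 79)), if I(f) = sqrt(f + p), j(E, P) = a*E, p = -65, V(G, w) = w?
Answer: -74/16475 - I*sqrt(141)/49425 ≈ -0.0044917 - 0.00024025*I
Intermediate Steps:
a = -222 (a = (30 + 44)*(-3) = 74*(-3) = -222)
j(E, P) = -222*E
I(f) = sqrt(-65 + f) (I(f) = sqrt(f - 65) = sqrt(-65 + f))
1/(I(-76) + j(V(1, 1), 79)) = 1/(sqrt(-65 - 76) - 222*1) = 1/(sqrt(-141) - 222) = 1/(I*sqrt(141) - 222) = 1/(-222 + I*sqrt(141))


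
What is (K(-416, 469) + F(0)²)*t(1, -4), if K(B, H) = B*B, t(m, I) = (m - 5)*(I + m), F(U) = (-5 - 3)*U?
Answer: 2076672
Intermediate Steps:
F(U) = -8*U
t(m, I) = (-5 + m)*(I + m)
K(B, H) = B²
(K(-416, 469) + F(0)²)*t(1, -4) = ((-416)² + (-8*0)²)*(1² - 5*(-4) - 5*1 - 4*1) = (173056 + 0²)*(1 + 20 - 5 - 4) = (173056 + 0)*12 = 173056*12 = 2076672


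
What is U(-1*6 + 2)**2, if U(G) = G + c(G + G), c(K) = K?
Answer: 144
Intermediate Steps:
U(G) = 3*G (U(G) = G + (G + G) = G + 2*G = 3*G)
U(-1*6 + 2)**2 = (3*(-1*6 + 2))**2 = (3*(-6 + 2))**2 = (3*(-4))**2 = (-12)**2 = 144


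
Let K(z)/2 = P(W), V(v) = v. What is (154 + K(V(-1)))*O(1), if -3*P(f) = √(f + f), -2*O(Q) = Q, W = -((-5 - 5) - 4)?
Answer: -77 + 2*√7/3 ≈ -75.236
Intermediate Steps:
W = 14 (W = -(-10 - 4) = -1*(-14) = 14)
O(Q) = -Q/2
P(f) = -√2*√f/3 (P(f) = -√(f + f)/3 = -√2*√f/3)
K(z) = -4*√7/3 (K(z) = 2*(-√2*√14/3) = 2*(-2*√7/3) = -4*√7/3)
(154 + K(V(-1)))*O(1) = (154 - 4*√7/3)*(-½*1) = (154 - 4*√7/3)*(-½) = -77 + 2*√7/3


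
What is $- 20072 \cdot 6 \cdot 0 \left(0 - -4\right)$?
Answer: $0$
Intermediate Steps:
$- 20072 \cdot 6 \cdot 0 \left(0 - -4\right) = - 20072 \cdot 0 \left(0 + 4\right) = - 20072 \cdot 0 \cdot 4 = \left(-20072\right) 0 = 0$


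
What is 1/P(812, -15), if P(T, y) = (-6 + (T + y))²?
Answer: 1/625681 ≈ 1.5983e-6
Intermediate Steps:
P(T, y) = (-6 + T + y)²
1/P(812, -15) = 1/((-6 + 812 - 15)²) = 1/(791²) = 1/625681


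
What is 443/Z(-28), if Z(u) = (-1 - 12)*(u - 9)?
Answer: 443/481 ≈ 0.92100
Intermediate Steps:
Z(u) = 117 - 13*u (Z(u) = -13*(-9 + u) = 117 - 13*u)
443/Z(-28) = 443/(117 - 13*(-28)) = 443/(117 + 364) = 443/481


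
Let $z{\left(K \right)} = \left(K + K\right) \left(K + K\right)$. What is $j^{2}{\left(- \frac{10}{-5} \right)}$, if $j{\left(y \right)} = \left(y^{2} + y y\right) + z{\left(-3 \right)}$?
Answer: $1936$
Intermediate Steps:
$z{\left(K \right)} = 4 K^{2}$ ($z{\left(K \right)} = 2 K 2 K = 4 K^{2}$)
$j{\left(y \right)} = 36 + 2 y^{2}$ ($j{\left(y \right)} = \left(y^{2} + y y\right) + 4 \left(-3\right)^{2} = \left(y^{2} + y^{2}\right) + 4 \cdot 9 = 2 y^{2} + 36 = 36 + 2 y^{2}$)
$j^{2}{\left(- \frac{10}{-5} \right)} = \left(36 + 2 \left(- \frac{10}{-5}\right)^{2}\right)^{2} = \left(36 + 2 \left(\left(-10\right) \left(- \frac{1}{5}\right)\right)^{2}\right)^{2} = \left(36 + 2 \cdot 2^{2}\right)^{2} = \left(36 + 2 \cdot 4\right)^{2} = \left(36 + 8\right)^{2} = 44^{2} = 1936$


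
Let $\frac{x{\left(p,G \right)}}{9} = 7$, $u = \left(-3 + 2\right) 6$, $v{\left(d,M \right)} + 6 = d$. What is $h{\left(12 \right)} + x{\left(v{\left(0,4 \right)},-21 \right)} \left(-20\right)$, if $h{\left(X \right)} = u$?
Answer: $-1266$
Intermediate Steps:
$v{\left(d,M \right)} = -6 + d$
$u = -6$ ($u = \left(-1\right) 6 = -6$)
$x{\left(p,G \right)} = 63$ ($x{\left(p,G \right)} = 9 \cdot 7 = 63$)
$h{\left(X \right)} = -6$
$h{\left(12 \right)} + x{\left(v{\left(0,4 \right)},-21 \right)} \left(-20\right) = -6 + 63 \left(-20\right) = -6 - 1260 = -1266$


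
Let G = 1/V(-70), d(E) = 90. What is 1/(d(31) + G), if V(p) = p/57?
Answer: 70/6243 ≈ 0.011213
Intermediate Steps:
V(p) = p/57 (V(p) = p*(1/57) = p/57)
G = -57/70 (G = 1/((1/57)*(-70)) = 1/(-70/57) = -57/70 ≈ -0.81429)
1/(d(31) + G) = 1/(90 - 57/70) = 1/(6243/70) = 70/6243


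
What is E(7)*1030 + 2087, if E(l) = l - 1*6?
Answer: 3117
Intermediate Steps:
E(l) = -6 + l (E(l) = l - 6 = -6 + l)
E(7)*1030 + 2087 = (-6 + 7)*1030 + 2087 = 1*1030 + 2087 = 1030 + 2087 = 3117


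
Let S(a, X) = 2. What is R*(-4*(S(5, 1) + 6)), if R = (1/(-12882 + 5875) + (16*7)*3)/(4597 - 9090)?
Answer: 75339232/31482451 ≈ 2.3931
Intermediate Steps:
R = -2354351/31482451 (R = (1/(-7007) + 112*3)/(-4493) = (-1/7007 + 336)*(-1/4493) = (2354351/7007)*(-1/4493) = -2354351/31482451 ≈ -0.074783)
R*(-4*(S(5, 1) + 6)) = -(-9417404)*(2 + 6)/31482451 = -(-9417404)*8/31482451 = -2354351/31482451*(-32) = 75339232/31482451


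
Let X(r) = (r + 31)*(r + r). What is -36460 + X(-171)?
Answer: 11420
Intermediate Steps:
X(r) = 2*r*(31 + r) (X(r) = (31 + r)*(2*r) = 2*r*(31 + r))
-36460 + X(-171) = -36460 + 2*(-171)*(31 - 171) = -36460 + 2*(-171)*(-140) = -36460 + 47880 = 11420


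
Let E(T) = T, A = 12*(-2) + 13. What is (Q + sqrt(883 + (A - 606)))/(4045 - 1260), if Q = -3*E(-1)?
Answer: 3/2785 + sqrt(266)/2785 ≈ 0.0069334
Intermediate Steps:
A = -11 (A = -24 + 13 = -11)
Q = 3 (Q = -3*(-1) = 3)
(Q + sqrt(883 + (A - 606)))/(4045 - 1260) = (3 + sqrt(883 + (-11 - 606)))/(4045 - 1260) = (3 + sqrt(883 - 617))/2785 = (3 + sqrt(266))*(1/2785) = 3/2785 + sqrt(266)/2785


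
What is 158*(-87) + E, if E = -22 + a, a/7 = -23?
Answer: -13929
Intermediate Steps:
a = -161 (a = 7*(-23) = -161)
E = -183 (E = -22 - 161 = -183)
158*(-87) + E = 158*(-87) - 183 = -13746 - 183 = -13929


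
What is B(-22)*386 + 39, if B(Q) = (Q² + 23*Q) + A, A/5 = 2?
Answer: -4593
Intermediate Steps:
A = 10 (A = 5*2 = 10)
B(Q) = 10 + Q² + 23*Q (B(Q) = (Q² + 23*Q) + 10 = 10 + Q² + 23*Q)
B(-22)*386 + 39 = (10 + (-22)² + 23*(-22))*386 + 39 = (10 + 484 - 506)*386 + 39 = -12*386 + 39 = -4632 + 39 = -4593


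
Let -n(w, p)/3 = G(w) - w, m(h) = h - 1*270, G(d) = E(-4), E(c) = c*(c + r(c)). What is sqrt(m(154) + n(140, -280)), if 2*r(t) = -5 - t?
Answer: 5*sqrt(10) ≈ 15.811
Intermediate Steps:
r(t) = -5/2 - t/2 (r(t) = (-5 - t)/2 = -5/2 - t/2)
E(c) = c*(-5/2 + c/2) (E(c) = c*(c + (-5/2 - c/2)) = c*(-5/2 + c/2))
G(d) = 18 (G(d) = (1/2)*(-4)*(-5 - 4) = (1/2)*(-4)*(-9) = 18)
m(h) = -270 + h (m(h) = h - 270 = -270 + h)
n(w, p) = -54 + 3*w (n(w, p) = -3*(18 - w) = -54 + 3*w)
sqrt(m(154) + n(140, -280)) = sqrt((-270 + 154) + (-54 + 3*140)) = sqrt(-116 + (-54 + 420)) = sqrt(-116 + 366) = sqrt(250) = 5*sqrt(10)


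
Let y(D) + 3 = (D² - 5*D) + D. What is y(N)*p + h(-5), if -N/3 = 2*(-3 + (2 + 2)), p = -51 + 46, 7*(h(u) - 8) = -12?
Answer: -1951/7 ≈ -278.71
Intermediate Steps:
h(u) = 44/7 (h(u) = 8 + (⅐)*(-12) = 8 - 12/7 = 44/7)
p = -5
N = -6 (N = -6*(-3 + (2 + 2)) = -6*(-3 + 4) = -6 ≈ -6.0000)
y(D) = -3 + D² - 4*D (y(D) = -3 + ((D² - 5*D) + D) = -3 + (D² - 4*D) = -3 + D² - 4*D)
y(N)*p + h(-5) = (-3 + (-6)² - 4*(-6))*(-5) + 44/7 = (-3 + 36 + 24)*(-5) + 44/7 = 57*(-5) + 44/7 = -285 + 44/7 = -1951/7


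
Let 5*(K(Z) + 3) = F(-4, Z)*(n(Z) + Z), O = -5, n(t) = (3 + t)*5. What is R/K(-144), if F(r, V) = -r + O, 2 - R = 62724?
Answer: -156805/417 ≈ -376.03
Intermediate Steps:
R = -62722 (R = 2 - 1*62724 = 2 - 62724 = -62722)
n(t) = 15 + 5*t
F(r, V) = -5 - r (F(r, V) = -r - 5 = -5 - r)
K(Z) = -6 - 6*Z/5 (K(Z) = -3 + ((-5 - 1*(-4))*((15 + 5*Z) + Z))/5 = -3 + ((-5 + 4)*(15 + 6*Z))/5 = -3 + (-(15 + 6*Z))/5 = -3 + (-15 - 6*Z)/5 = -3 + (-3 - 6*Z/5) = -6 - 6*Z/5)
R/K(-144) = -62722/(-6 - 6/5*(-144)) = -62722/(-6 + 864/5) = -62722/834/5 = -62722*5/834 = -156805/417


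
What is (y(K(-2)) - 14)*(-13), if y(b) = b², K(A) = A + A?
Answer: -26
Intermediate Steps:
K(A) = 2*A
(y(K(-2)) - 14)*(-13) = ((2*(-2))² - 14)*(-13) = ((-4)² - 14)*(-13) = (16 - 14)*(-13) = 2*(-13) = -26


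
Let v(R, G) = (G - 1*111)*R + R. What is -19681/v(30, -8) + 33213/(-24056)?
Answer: 88968029/21289560 ≈ 4.1789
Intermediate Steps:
v(R, G) = R + R*(-111 + G) (v(R, G) = (G - 111)*R + R = (-111 + G)*R + R = R*(-111 + G) + R = R + R*(-111 + G))
-19681/v(30, -8) + 33213/(-24056) = -19681*1/(30*(-110 - 8)) + 33213/(-24056) = -19681/(30*(-118)) + 33213*(-1/24056) = -19681/(-3540) - 33213/24056 = -19681*(-1/3540) - 33213/24056 = 19681/3540 - 33213/24056 = 88968029/21289560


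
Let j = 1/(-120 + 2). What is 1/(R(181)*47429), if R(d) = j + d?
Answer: 118/1012941153 ≈ 1.1649e-7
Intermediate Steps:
j = -1/118 (j = 1/(-118) = -1/118 ≈ -0.0084746)
R(d) = -1/118 + d
1/(R(181)*47429) = 1/((-1/118 + 181)*47429) = (1/47429)/(21357/118) = (118/21357)*(1/47429) = 118/1012941153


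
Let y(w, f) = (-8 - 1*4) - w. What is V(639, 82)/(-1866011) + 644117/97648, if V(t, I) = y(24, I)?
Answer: 1201932922615/182212242128 ≈ 6.5963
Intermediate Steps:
y(w, f) = -12 - w (y(w, f) = (-8 - 4) - w = -12 - w)
V(t, I) = -36 (V(t, I) = -12 - 1*24 = -12 - 24 = -36)
V(639, 82)/(-1866011) + 644117/97648 = -36/(-1866011) + 644117/97648 = -36*(-1/1866011) + 644117*(1/97648) = 36/1866011 + 644117/97648 = 1201932922615/182212242128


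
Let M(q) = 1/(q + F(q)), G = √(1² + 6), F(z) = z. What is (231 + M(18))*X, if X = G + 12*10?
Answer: 83170/3 + 8317*√7/36 ≈ 28335.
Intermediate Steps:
G = √7 (G = √(1 + 6) = √7 ≈ 2.6458)
X = 120 + √7 (X = √7 + 12*10 = √7 + 120 = 120 + √7 ≈ 122.65)
M(q) = 1/(2*q) (M(q) = 1/(q + q) = 1/(2*q))
(231 + M(18))*X = (231 + (½)/18)*(120 + √7) = (231 + (½)*(1/18))*(120 + √7) = (231 + 1/36)*(120 + √7) = 8317*(120 + √7)/36 = 83170/3 + 8317*√7/36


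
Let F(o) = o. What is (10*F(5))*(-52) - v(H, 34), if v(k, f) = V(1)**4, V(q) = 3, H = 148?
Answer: -2681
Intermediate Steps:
v(k, f) = 81 (v(k, f) = 3**4 = 81)
(10*F(5))*(-52) - v(H, 34) = (10*5)*(-52) - 1*81 = 50*(-52) - 81 = -2600 - 81 = -2681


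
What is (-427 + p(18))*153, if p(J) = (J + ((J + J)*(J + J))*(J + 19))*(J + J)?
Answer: 264153429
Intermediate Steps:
p(J) = 2*J*(J + 4*J²*(19 + J)) (p(J) = (J + ((2*J)*(2*J))*(19 + J))*(2*J) = (J + (4*J²)*(19 + J))*(2*J) = (J + 4*J²*(19 + J))*(2*J) = 2*J*(J + 4*J²*(19 + J)))
(-427 + p(18))*153 = (-427 + 18²*(2 + 8*18² + 152*18))*153 = (-427 + 324*(2 + 8*324 + 2736))*153 = (-427 + 324*(2 + 2592 + 2736))*153 = (-427 + 324*5330)*153 = (-427 + 1726920)*153 = 1726493*153 = 264153429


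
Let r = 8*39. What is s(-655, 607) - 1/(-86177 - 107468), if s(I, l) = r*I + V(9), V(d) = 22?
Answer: -39569032009/193645 ≈ -2.0434e+5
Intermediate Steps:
r = 312
s(I, l) = 22 + 312*I (s(I, l) = 312*I + 22 = 22 + 312*I)
s(-655, 607) - 1/(-86177 - 107468) = (22 + 312*(-655)) - 1/(-86177 - 107468) = (22 - 204360) - 1/(-193645) = -204338 - 1*(-1/193645) = -204338 + 1/193645 = -39569032009/193645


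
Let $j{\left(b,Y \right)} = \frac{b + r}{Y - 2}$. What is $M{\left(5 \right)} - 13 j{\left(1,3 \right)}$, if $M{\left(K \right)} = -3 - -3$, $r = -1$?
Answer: $0$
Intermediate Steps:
$j{\left(b,Y \right)} = \frac{-1 + b}{-2 + Y}$ ($j{\left(b,Y \right)} = \frac{b - 1}{Y - 2} = \frac{-1 + b}{-2 + Y}$)
$M{\left(K \right)} = 0$ ($M{\left(K \right)} = -3 + 3 = 0$)
$M{\left(5 \right)} - 13 j{\left(1,3 \right)} = 0 - 13 \frac{-1 + 1}{-2 + 3} = 0 - 13 \cdot 1^{-1} \cdot 0 = 0 - 13 \cdot 1 \cdot 0 = 0 - 0 = 0 + 0 = 0$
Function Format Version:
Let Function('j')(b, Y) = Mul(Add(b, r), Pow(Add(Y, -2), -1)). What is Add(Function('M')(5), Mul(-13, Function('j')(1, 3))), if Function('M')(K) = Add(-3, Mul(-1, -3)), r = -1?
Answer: 0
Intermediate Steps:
Function('j')(b, Y) = Mul(Pow(Add(-2, Y), -1), Add(-1, b)) (Function('j')(b, Y) = Mul(Add(b, -1), Pow(Add(Y, -2), -1)) = Mul(Add(-1, b), Pow(Add(-2, Y), -1)) = Mul(Pow(Add(-2, Y), -1), Add(-1, b)))
Function('M')(K) = 0 (Function('M')(K) = Add(-3, 3) = 0)
Add(Function('M')(5), Mul(-13, Function('j')(1, 3))) = Add(0, Mul(-13, Mul(Pow(Add(-2, 3), -1), Add(-1, 1)))) = Add(0, Mul(-13, Mul(Pow(1, -1), 0))) = Add(0, Mul(-13, Mul(1, 0))) = Add(0, Mul(-13, 0)) = Add(0, 0) = 0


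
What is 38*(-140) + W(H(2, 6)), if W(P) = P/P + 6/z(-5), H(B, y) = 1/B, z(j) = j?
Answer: -26601/5 ≈ -5320.2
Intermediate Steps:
W(P) = -1/5 (W(P) = P/P + 6/(-5) = 1 + 6*(-1/5) = 1 - 6/5 = -1/5)
38*(-140) + W(H(2, 6)) = 38*(-140) - 1/5 = -5320 - 1/5 = -26601/5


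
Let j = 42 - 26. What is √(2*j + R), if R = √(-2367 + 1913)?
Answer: √(32 + I*√454) ≈ 5.9348 + 1.7951*I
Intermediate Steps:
j = 16
R = I*√454 (R = √(-454) = I*√454 ≈ 21.307*I)
√(2*j + R) = √(2*16 + I*√454) = √(32 + I*√454)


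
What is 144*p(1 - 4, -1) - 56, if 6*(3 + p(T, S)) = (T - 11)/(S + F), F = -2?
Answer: -376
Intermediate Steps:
p(T, S) = -3 + (-11 + T)/(6*(-2 + S)) (p(T, S) = -3 + ((T - 11)/(S - 2))/6 = -3 + ((-11 + T)/(-2 + S))/6 = -3 + (-11 + T)/(6*(-2 + S)))
144*p(1 - 4, -1) - 56 = 144*((25 + (1 - 4) - 18*(-1))/(6*(-2 - 1))) - 56 = 144*((⅙)*(25 - 3 + 18)/(-3)) - 56 = 144*((⅙)*(-⅓)*40) - 56 = 144*(-20/9) - 56 = -320 - 56 = -376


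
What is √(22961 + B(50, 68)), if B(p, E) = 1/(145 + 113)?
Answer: √1528376262/258 ≈ 151.53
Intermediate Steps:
B(p, E) = 1/258
√(22961 + B(50, 68)) = √(22961 + 1/258) = √(5923939/258) = √1528376262/258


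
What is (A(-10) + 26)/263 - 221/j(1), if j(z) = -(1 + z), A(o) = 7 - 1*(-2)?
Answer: 58193/526 ≈ 110.63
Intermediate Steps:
A(o) = 9 (A(o) = 7 + 2 = 9)
j(z) = -1 - z
(A(-10) + 26)/263 - 221/j(1) = (9 + 26)/263 - 221/(-1 - 1*1) = 35*(1/263) - 221/(-1 - 1) = 35/263 - 221/(-2) = 35/263 - 221*(-½) = 35/263 + 221/2 = 58193/526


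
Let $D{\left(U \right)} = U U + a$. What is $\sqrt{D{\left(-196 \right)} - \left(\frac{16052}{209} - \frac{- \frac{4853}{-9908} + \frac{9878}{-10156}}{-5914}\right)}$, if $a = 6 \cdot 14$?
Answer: $\frac{\sqrt{9287228007549565331594891304970}}{15546989649356} \approx 196.02$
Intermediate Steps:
$a = 84$
$D{\left(U \right)} = 84 + U^{2}$ ($D{\left(U \right)} = U U + 84 = U^{2} + 84 = 84 + U^{2}$)
$\sqrt{D{\left(-196 \right)} - \left(\frac{16052}{209} - \frac{- \frac{4853}{-9908} + \frac{9878}{-10156}}{-5914}\right)} = \sqrt{\left(84 + \left(-196\right)^{2}\right) - \left(\frac{16052}{209} - \frac{- \frac{4853}{-9908} + \frac{9878}{-10156}}{-5914}\right)} = \sqrt{\left(84 + 38416\right) - \left(\frac{16052}{209} - \left(\left(-4853\right) \left(- \frac{1}{9908}\right) + 9878 \left(- \frac{1}{10156}\right)\right) \left(- \frac{1}{5914}\right)\right)} = \sqrt{38500 - \left(\frac{16052}{209} - \left(\frac{4853}{9908} - \frac{4939}{5078}\right) \left(- \frac{1}{5914}\right)\right)} = \sqrt{38500 - \frac{2388134091635385}{31093979298712}} = \sqrt{\frac{1194730068908776615}{31093979298712}} = \frac{\sqrt{9287228007549565331594891304970}}{15546989649356}$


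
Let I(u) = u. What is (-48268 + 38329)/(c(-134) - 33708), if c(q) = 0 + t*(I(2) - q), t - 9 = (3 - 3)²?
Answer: 3313/10828 ≈ 0.30597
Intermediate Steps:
t = 9 (t = 9 + (3 - 3)² = 9 + 0² = 9 + 0 = 9)
c(q) = 18 - 9*q (c(q) = 0 + 9*(2 - q) = 0 + (18 - 9*q) = 18 - 9*q)
(-48268 + 38329)/(c(-134) - 33708) = (-48268 + 38329)/((18 - 9*(-134)) - 33708) = -9939/((18 + 1206) - 33708) = -9939/(1224 - 33708) = -9939/(-32484) = -9939*(-1/32484) = 3313/10828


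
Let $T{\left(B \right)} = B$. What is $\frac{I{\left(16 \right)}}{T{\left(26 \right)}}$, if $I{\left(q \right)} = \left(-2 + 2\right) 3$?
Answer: $0$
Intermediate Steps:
$I{\left(q \right)} = 0$ ($I{\left(q \right)} = 0 \cdot 3 = 0$)
$\frac{I{\left(16 \right)}}{T{\left(26 \right)}} = \frac{0}{26} = 0 \cdot \frac{1}{26} = 0$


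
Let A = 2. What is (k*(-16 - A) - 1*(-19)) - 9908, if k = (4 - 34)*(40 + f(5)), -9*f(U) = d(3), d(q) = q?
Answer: 11531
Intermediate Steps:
f(U) = -⅓ (f(U) = -⅑*3 = -⅓)
k = -1190 (k = (4 - 34)*(40 - ⅓) = -30*119/3 = -1190)
(k*(-16 - A) - 1*(-19)) - 9908 = (-1190*(-16 - 1*2) - 1*(-19)) - 9908 = (-1190*(-16 - 2) + 19) - 9908 = (-1190*(-18) + 19) - 9908 = (21420 + 19) - 9908 = 21439 - 9908 = 11531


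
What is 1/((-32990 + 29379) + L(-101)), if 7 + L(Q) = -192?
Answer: -1/3810 ≈ -0.00026247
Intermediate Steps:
L(Q) = -199 (L(Q) = -7 - 192 = -199)
1/((-32990 + 29379) + L(-101)) = 1/((-32990 + 29379) - 199) = 1/(-3611 - 199) = 1/(-3810) = -1/3810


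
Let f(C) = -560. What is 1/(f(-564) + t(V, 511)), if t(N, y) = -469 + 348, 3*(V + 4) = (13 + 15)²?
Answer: -1/681 ≈ -0.0014684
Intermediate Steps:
V = 772/3 (V = -4 + (13 + 15)²/3 = -4 + (⅓)*28² = -4 + (⅓)*784 = -4 + 784/3 = 772/3 ≈ 257.33)
t(N, y) = -121
1/(f(-564) + t(V, 511)) = 1/(-560 - 121) = 1/(-681) = -1/681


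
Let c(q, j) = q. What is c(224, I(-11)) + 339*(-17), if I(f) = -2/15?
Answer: -5539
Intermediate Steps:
I(f) = -2/15 (I(f) = -2*1/15 = -2/15)
c(224, I(-11)) + 339*(-17) = 224 + 339*(-17) = 224 - 5763 = -5539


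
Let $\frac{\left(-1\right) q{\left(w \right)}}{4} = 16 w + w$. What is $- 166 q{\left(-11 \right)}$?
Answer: $-124168$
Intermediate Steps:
$q{\left(w \right)} = - 68 w$ ($q{\left(w \right)} = - 4 \left(16 w + w\right) = - 4 \cdot 17 w = - 68 w$)
$- 166 q{\left(-11 \right)} = - 166 \left(\left(-68\right) \left(-11\right)\right) = \left(-166\right) 748 = -124168$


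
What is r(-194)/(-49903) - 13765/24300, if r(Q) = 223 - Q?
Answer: -139409579/242528580 ≈ -0.57482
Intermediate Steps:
r(-194)/(-49903) - 13765/24300 = (223 - 1*(-194))/(-49903) - 13765/24300 = (223 + 194)*(-1/49903) - 13765*1/24300 = 417*(-1/49903) - 2753/4860 = -417/49903 - 2753/4860 = -139409579/242528580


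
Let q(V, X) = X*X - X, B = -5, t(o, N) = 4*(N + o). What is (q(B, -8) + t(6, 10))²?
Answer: 18496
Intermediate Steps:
t(o, N) = 4*N + 4*o
q(V, X) = X² - X
(q(B, -8) + t(6, 10))² = (-8*(-1 - 8) + (4*10 + 4*6))² = (-8*(-9) + (40 + 24))² = (72 + 64)² = 136² = 18496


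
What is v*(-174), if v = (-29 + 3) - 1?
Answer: 4698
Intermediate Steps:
v = -27 (v = -26 - 1 = -27)
v*(-174) = -27*(-174) = 4698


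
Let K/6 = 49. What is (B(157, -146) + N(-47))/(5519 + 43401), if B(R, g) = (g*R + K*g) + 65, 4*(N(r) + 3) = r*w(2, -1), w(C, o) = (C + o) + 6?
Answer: -52693/39136 ≈ -1.3464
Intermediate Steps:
K = 294 (K = 6*49 = 294)
w(C, o) = 6 + C + o
N(r) = -3 + 7*r/4 (N(r) = -3 + (r*(6 + 2 - 1))/4 = -3 + (r*7)/4 = -3 + (7*r)/4 = -3 + 7*r/4)
B(R, g) = 65 + 294*g + R*g (B(R, g) = (g*R + 294*g) + 65 = (R*g + 294*g) + 65 = (294*g + R*g) + 65 = 65 + 294*g + R*g)
(B(157, -146) + N(-47))/(5519 + 43401) = ((65 + 294*(-146) + 157*(-146)) + (-3 + (7/4)*(-47)))/(5519 + 43401) = ((65 - 42924 - 22922) + (-3 - 329/4))/48920 = (-65781 - 341/4)*(1/48920) = -263465/4*1/48920 = -52693/39136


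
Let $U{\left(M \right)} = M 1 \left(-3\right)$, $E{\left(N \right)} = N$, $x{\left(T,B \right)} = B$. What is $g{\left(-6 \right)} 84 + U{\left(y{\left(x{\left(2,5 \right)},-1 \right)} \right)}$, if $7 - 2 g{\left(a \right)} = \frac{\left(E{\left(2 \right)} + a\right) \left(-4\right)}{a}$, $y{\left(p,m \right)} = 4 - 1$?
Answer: $397$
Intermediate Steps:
$y{\left(p,m \right)} = 3$
$U{\left(M \right)} = - 3 M$ ($U{\left(M \right)} = M \left(-3\right) = - 3 M$)
$g{\left(a \right)} = \frac{7}{2} - \frac{-8 - 4 a}{2 a}$ ($g{\left(a \right)} = \frac{7}{2} - \frac{\left(2 + a\right) \left(-4\right) \frac{1}{a}}{2} = \frac{7}{2} - \frac{\left(-8 - 4 a\right) \frac{1}{a}}{2} = \frac{7}{2} - \frac{\frac{1}{a} \left(-8 - 4 a\right)}{2} = \frac{7}{2} - \frac{-8 - 4 a}{2 a}$)
$g{\left(-6 \right)} 84 + U{\left(y{\left(x{\left(2,5 \right)},-1 \right)} \right)} = \left(\frac{11}{2} + \frac{4}{-6}\right) 84 - 9 = \left(\frac{11}{2} + 4 \left(- \frac{1}{6}\right)\right) 84 - 9 = \left(\frac{11}{2} - \frac{2}{3}\right) 84 - 9 = \frac{29}{6} \cdot 84 - 9 = 406 - 9 = 397$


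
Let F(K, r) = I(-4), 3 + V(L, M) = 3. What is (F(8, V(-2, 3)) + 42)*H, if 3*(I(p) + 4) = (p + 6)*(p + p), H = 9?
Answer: 294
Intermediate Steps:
I(p) = -4 + 2*p*(6 + p)/3 (I(p) = -4 + ((p + 6)*(p + p))/3 = -4 + ((6 + p)*(2*p))/3 = -4 + (2*p*(6 + p))/3 = -4 + 2*p*(6 + p)/3)
V(L, M) = 0 (V(L, M) = -3 + 3 = 0)
F(K, r) = -28/3 (F(K, r) = -4 + 4*(-4) + (⅔)*(-4)² = -4 - 16 + (⅔)*16 = -4 - 16 + 32/3 = -28/3)
(F(8, V(-2, 3)) + 42)*H = (-28/3 + 42)*9 = (98/3)*9 = 294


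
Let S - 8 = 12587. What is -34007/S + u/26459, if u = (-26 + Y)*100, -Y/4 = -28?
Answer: -791474213/333251105 ≈ -2.3750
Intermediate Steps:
Y = 112 (Y = -4*(-28) = 112)
S = 12595 (S = 8 + 12587 = 12595)
u = 8600 (u = (-26 + 112)*100 = 86*100 = 8600)
-34007/S + u/26459 = -34007/12595 + 8600/26459 = -791474213/333251105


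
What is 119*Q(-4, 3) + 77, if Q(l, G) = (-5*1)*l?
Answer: 2457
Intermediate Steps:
Q(l, G) = -5*l
119*Q(-4, 3) + 77 = 119*(-5*(-4)) + 77 = 119*20 + 77 = 2380 + 77 = 2457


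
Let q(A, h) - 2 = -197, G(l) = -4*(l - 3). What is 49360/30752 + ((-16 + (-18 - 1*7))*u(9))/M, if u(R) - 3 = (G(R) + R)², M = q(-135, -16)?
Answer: 6189477/124930 ≈ 49.544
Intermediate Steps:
G(l) = 12 - 4*l (G(l) = -4*(-3 + l) = 12 - 4*l)
q(A, h) = -195 (q(A, h) = 2 - 197 = -195)
M = -195
u(R) = 3 + (12 - 3*R)² (u(R) = 3 + ((12 - 4*R) + R)² = 3 + (12 - 3*R)²)
49360/30752 + ((-16 + (-18 - 1*7))*u(9))/M = 49360/30752 + ((-16 + (-18 - 1*7))*(3 + 9*(-4 + 9)²))/(-195) = 49360*(1/30752) + ((-16 + (-18 - 7))*(3 + 9*5²))*(-1/195) = 3085/1922 + ((-16 - 25)*(3 + 9*25))*(-1/195) = 3085/1922 - 41*(3 + 225)*(-1/195) = 3085/1922 - 41*228*(-1/195) = 3085/1922 - 9348*(-1/195) = 3085/1922 + 3116/65 = 6189477/124930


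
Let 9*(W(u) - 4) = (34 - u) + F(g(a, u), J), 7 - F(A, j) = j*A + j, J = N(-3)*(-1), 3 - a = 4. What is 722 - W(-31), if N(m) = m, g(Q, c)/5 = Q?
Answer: 2126/3 ≈ 708.67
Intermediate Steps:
a = -1 (a = 3 - 1*4 = 3 - 4 = -1)
g(Q, c) = 5*Q
J = 3 (J = -3*(-1) = 3)
F(A, j) = 7 - j - A*j (F(A, j) = 7 - (j*A + j) = 7 - (A*j + j) = 7 - (j + A*j) = 7 + (-j - A*j) = 7 - j - A*j)
W(u) = 89/9 - u/9 (W(u) = 4 + ((34 - u) + (7 - 1*3 - 1*5*(-1)*3))/9 = 4 + ((34 - u) + (7 - 3 - 1*(-5)*3))/9 = 4 + ((34 - u) + (7 - 3 + 15))/9 = 4 + ((34 - u) + 19)/9 = 4 + (53 - u)/9 = 4 + (53/9 - u/9) = 89/9 - u/9)
722 - W(-31) = 722 - (89/9 - ⅑*(-31)) = 722 - (89/9 + 31/9) = 722 - 1*40/3 = 722 - 40/3 = 2126/3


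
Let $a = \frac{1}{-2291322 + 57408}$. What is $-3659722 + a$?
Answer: $- \frac{8175504211909}{2233914} \approx -3.6597 \cdot 10^{6}$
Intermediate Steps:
$a = - \frac{1}{2233914}$ ($a = \frac{1}{-2233914} = - \frac{1}{2233914} \approx -4.4764 \cdot 10^{-7}$)
$-3659722 + a = -3659722 - \frac{1}{2233914} = - \frac{8175504211909}{2233914}$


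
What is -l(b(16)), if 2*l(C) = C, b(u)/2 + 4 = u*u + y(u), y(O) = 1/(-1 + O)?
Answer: -3781/15 ≈ -252.07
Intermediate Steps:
b(u) = -8 + 2*u² + 2/(-1 + u) (b(u) = -8 + 2*(u*u + 1/(-1 + u)) = -8 + 2*(u² + 1/(-1 + u)) = -8 + (2*u² + 2/(-1 + u)) = -8 + 2*u² + 2/(-1 + u))
l(C) = C/2
-l(b(16)) = -2*(1 + (-1 + 16)*(-4 + 16²))/(-1 + 16)/2 = -2*(1 + 15*(-4 + 256))/15/2 = -2*(1/15)*(1 + 15*252)/2 = -2*(1/15)*(1 + 3780)/2 = -2*(1/15)*3781/2 = -7562/(2*15) = -1*3781/15 = -3781/15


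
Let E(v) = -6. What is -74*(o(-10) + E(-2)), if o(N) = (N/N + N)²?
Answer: -5550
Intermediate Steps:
o(N) = (1 + N)²
-74*(o(-10) + E(-2)) = -74*((1 - 10)² - 6) = -74*((-9)² - 6) = -74*(81 - 6) = -74*75 = -5550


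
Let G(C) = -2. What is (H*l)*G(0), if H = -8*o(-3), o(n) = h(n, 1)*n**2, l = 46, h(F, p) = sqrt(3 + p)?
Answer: 13248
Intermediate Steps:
o(n) = 2*n**2 (o(n) = sqrt(3 + 1)*n**2 = sqrt(4)*n**2 = 2*n**2)
H = -144 (H = -16*(-3)**2 = -16*9 = -8*18 = -144)
(H*l)*G(0) = -144*46*(-2) = -6624*(-2) = 13248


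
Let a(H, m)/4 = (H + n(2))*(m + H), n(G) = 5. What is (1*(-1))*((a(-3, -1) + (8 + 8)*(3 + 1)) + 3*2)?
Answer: -38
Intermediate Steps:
a(H, m) = 4*(5 + H)*(H + m) (a(H, m) = 4*((H + 5)*(m + H)) = 4*((5 + H)*(H + m)) = 4*(5 + H)*(H + m))
(1*(-1))*((a(-3, -1) + (8 + 8)*(3 + 1)) + 3*2) = (1*(-1))*(((4*(-3)² + 20*(-3) + 20*(-1) + 4*(-3)*(-1)) + (8 + 8)*(3 + 1)) + 3*2) = -(((4*9 - 60 - 20 + 12) + 16*4) + 6) = -(((36 - 60 - 20 + 12) + 64) + 6) = -((-32 + 64) + 6) = -(32 + 6) = -1*38 = -38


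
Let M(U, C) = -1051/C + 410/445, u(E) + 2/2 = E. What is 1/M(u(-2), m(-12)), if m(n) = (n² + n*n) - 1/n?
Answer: -307673/838994 ≈ -0.36672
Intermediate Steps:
m(n) = -1/n + 2*n² (m(n) = (n² + n²) - 1/n = 2*n² - 1/n = -1/n + 2*n²)
u(E) = -1 + E
M(U, C) = 82/89 - 1051/C (M(U, C) = -1051/C + 410*(1/445) = -1051/C + 82/89 = 82/89 - 1051/C)
1/M(u(-2), m(-12)) = 1/(82/89 - 1051*(-12/(-1 + 2*(-12)³))) = 1/(82/89 - 1051*(-12/(-1 + 2*(-1728)))) = 1/(82/89 - 1051*(-12/(-1 - 3456))) = 1/(82/89 - 1051/((-1/12*(-3457)))) = 1/(82/89 - 1051/3457/12) = 1/(82/89 - 1051*12/3457) = 1/(82/89 - 12612/3457) = 1/(-838994/307673) = -307673/838994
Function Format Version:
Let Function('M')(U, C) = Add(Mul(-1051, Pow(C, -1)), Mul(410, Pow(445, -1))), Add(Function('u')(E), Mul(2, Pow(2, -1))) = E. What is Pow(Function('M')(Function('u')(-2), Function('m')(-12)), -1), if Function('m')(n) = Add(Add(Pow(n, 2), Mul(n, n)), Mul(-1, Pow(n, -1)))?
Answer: Rational(-307673, 838994) ≈ -0.36672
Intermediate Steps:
Function('m')(n) = Add(Mul(-1, Pow(n, -1)), Mul(2, Pow(n, 2))) (Function('m')(n) = Add(Add(Pow(n, 2), Pow(n, 2)), Mul(-1, Pow(n, -1))) = Add(Mul(2, Pow(n, 2)), Mul(-1, Pow(n, -1))) = Add(Mul(-1, Pow(n, -1)), Mul(2, Pow(n, 2))))
Function('u')(E) = Add(-1, E)
Function('M')(U, C) = Add(Rational(82, 89), Mul(-1051, Pow(C, -1))) (Function('M')(U, C) = Add(Mul(-1051, Pow(C, -1)), Mul(410, Rational(1, 445))) = Add(Mul(-1051, Pow(C, -1)), Rational(82, 89)) = Add(Rational(82, 89), Mul(-1051, Pow(C, -1))))
Pow(Function('M')(Function('u')(-2), Function('m')(-12)), -1) = Pow(Add(Rational(82, 89), Mul(-1051, Pow(Mul(Pow(-12, -1), Add(-1, Mul(2, Pow(-12, 3)))), -1))), -1) = Pow(Add(Rational(82, 89), Mul(-1051, Pow(Mul(Rational(-1, 12), Add(-1, Mul(2, -1728))), -1))), -1) = Pow(Add(Rational(82, 89), Mul(-1051, Pow(Mul(Rational(-1, 12), Add(-1, -3456)), -1))), -1) = Pow(Add(Rational(82, 89), Mul(-1051, Pow(Mul(Rational(-1, 12), -3457), -1))), -1) = Pow(Add(Rational(82, 89), Mul(-1051, Pow(Rational(3457, 12), -1))), -1) = Pow(Add(Rational(82, 89), Mul(-1051, Rational(12, 3457))), -1) = Pow(Add(Rational(82, 89), Rational(-12612, 3457)), -1) = Pow(Rational(-838994, 307673), -1) = Rational(-307673, 838994)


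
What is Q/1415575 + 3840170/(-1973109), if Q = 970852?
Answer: -3520451828882/2793083772675 ≈ -1.2604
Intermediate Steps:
Q/1415575 + 3840170/(-1973109) = 970852/1415575 + 3840170/(-1973109) = 970852*(1/1415575) + 3840170*(-1/1973109) = 970852/1415575 - 3840170/1973109 = -3520451828882/2793083772675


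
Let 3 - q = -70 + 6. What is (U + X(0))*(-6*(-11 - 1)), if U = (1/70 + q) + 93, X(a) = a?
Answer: 403236/35 ≈ 11521.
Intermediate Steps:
q = 67 (q = 3 - (-70 + 6) = 3 - 1*(-64) = 3 + 64 = 67)
U = 11201/70 (U = (1/70 + 67) + 93 = 4691/70 + 93 = 11201/70 ≈ 160.01)
(U + X(0))*(-6*(-11 - 1)) = (11201/70 + 0)*(-6*(-11 - 1)) = 11201*(-6*(-12))/70 = (11201/70)*72 = 403236/35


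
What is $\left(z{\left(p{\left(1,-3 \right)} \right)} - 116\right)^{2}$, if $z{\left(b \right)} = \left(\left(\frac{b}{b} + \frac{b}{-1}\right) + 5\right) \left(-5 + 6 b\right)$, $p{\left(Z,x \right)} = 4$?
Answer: $6084$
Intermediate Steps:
$z{\left(b \right)} = \left(-5 + 6 b\right) \left(6 - b\right)$ ($z{\left(b \right)} = \left(\left(1 + b \left(-1\right)\right) + 5\right) \left(-5 + 6 b\right) = \left(\left(1 - b\right) + 5\right) \left(-5 + 6 b\right) = \left(6 - b\right) \left(-5 + 6 b\right) = \left(-5 + 6 b\right) \left(6 - b\right)$)
$\left(z{\left(p{\left(1,-3 \right)} \right)} - 116\right)^{2} = \left(\left(-30 - 6 \cdot 4^{2} + 41 \cdot 4\right) - 116\right)^{2} = \left(\left(-30 - 96 + 164\right) - 116\right)^{2} = \left(38 - 116\right)^{2} = \left(-78\right)^{2} = 6084$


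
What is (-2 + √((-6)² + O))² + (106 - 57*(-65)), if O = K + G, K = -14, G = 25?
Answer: 3862 - 4*√47 ≈ 3834.6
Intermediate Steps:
O = 11 (O = -14 + 25 = 11)
(-2 + √((-6)² + O))² + (106 - 57*(-65)) = (-2 + √((-6)² + 11))² + (106 - 57*(-65)) = (-2 + √(36 + 11))² + (106 + 3705) = (-2 + √47)² + 3811 = 3811 + (-2 + √47)²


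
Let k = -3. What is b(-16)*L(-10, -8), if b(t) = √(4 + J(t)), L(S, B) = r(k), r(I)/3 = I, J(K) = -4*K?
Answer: -18*√17 ≈ -74.216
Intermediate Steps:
r(I) = 3*I
L(S, B) = -9 (L(S, B) = 3*(-3) = -9)
b(t) = √(4 - 4*t)
b(-16)*L(-10, -8) = (2*√(1 - 1*(-16)))*(-9) = (2*√(1 + 16))*(-9) = (2*√17)*(-9) = -18*√17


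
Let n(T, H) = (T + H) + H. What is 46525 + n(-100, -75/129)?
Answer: 1996225/43 ≈ 46424.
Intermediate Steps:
n(T, H) = T + 2*H (n(T, H) = (H + T) + H = T + 2*H)
46525 + n(-100, -75/129) = 46525 + (-100 + 2*(-75/129)) = 46525 + (-100 + 2*(-75*1/129)) = 46525 + (-100 + 2*(-25/43)) = 46525 + (-100 - 50/43) = 46525 - 4350/43 = 1996225/43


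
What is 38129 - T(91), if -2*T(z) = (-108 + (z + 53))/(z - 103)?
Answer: 76255/2 ≈ 38128.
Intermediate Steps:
T(z) = -(-55 + z)/(2*(-103 + z)) (T(z) = -(-108 + (z + 53))/(2*(z - 103)) = -(-108 + (53 + z))/(2*(-103 + z)) = -(-55 + z)/(2*(-103 + z)))
38129 - T(91) = 38129 - (55 - 1*91)/(2*(-103 + 91)) = 38129 - (55 - 91)/(2*(-12)) = 38129 - (-1)*(-36)/(2*12) = 38129 - 1*3/2 = 38129 - 3/2 = 76255/2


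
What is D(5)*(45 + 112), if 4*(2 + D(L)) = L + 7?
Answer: 157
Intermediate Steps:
D(L) = -¼ + L/4 (D(L) = -2 + (L + 7)/4 = -2 + (7 + L)/4 = -2 + (7/4 + L/4) = -¼ + L/4)
D(5)*(45 + 112) = (-¼ + (¼)*5)*(45 + 112) = (-¼ + 5/4)*157 = 1*157 = 157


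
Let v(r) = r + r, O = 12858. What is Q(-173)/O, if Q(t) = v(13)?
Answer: 13/6429 ≈ 0.0020221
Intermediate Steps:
v(r) = 2*r
Q(t) = 26 (Q(t) = 2*13 = 26)
Q(-173)/O = 26/12858 = 26*(1/12858) = 13/6429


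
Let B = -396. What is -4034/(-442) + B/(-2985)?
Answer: 2036087/219895 ≈ 9.2594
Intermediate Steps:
-4034/(-442) + B/(-2985) = -4034/(-442) - 396/(-2985) = -4034*(-1/442) - 396*(-1/2985) = 2017/221 + 132/995 = 2036087/219895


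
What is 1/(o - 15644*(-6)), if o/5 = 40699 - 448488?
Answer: -1/1945081 ≈ -5.1412e-7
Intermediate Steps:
o = -2038945 (o = 5*(40699 - 448488) = 5*(-407789) = -2038945)
1/(o - 15644*(-6)) = 1/(-2038945 - 15644*(-6)) = 1/(-2038945 + 93864) = 1/(-1945081) = -1/1945081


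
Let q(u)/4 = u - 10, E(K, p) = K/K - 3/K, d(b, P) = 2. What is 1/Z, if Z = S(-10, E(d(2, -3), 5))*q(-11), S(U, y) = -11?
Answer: 1/924 ≈ 0.0010823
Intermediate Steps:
E(K, p) = 1 - 3/K
q(u) = -40 + 4*u (q(u) = 4*(u - 10) = 4*(-10 + u) = -40 + 4*u)
Z = 924 (Z = -11*(-40 + 4*(-11)) = -11*(-40 - 44) = -11*(-84) = 924)
1/Z = 1/924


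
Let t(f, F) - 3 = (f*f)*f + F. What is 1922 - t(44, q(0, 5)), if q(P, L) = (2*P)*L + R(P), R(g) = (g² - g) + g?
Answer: -83265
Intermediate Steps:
R(g) = g²
q(P, L) = P² + 2*L*P (q(P, L) = (2*P)*L + P² = 2*L*P + P² = P² + 2*L*P)
t(f, F) = 3 + F + f³ (t(f, F) = 3 + ((f*f)*f + F) = 3 + (f²*f + F) = 3 + (f³ + F) = 3 + (F + f³) = 3 + F + f³)
1922 - t(44, q(0, 5)) = 1922 - (3 + 0*(0 + 2*5) + 44³) = 1922 - (3 + 0*(0 + 10) + 85184) = 1922 - (3 + 0*10 + 85184) = 1922 - (3 + 0 + 85184) = 1922 - 1*85187 = 1922 - 85187 = -83265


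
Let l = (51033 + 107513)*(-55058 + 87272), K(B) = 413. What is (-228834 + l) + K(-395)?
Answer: 5107172423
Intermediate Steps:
l = 5107400844 (l = 158546*32214 = 5107400844)
(-228834 + l) + K(-395) = (-228834 + 5107400844) + 413 = 5107172010 + 413 = 5107172423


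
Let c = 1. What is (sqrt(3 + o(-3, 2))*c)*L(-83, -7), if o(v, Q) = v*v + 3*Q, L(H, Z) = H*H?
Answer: 20667*sqrt(2) ≈ 29228.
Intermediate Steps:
L(H, Z) = H**2
o(v, Q) = v**2 + 3*Q
(sqrt(3 + o(-3, 2))*c)*L(-83, -7) = (sqrt(3 + ((-3)**2 + 3*2))*1)*(-83)**2 = (sqrt(3 + (9 + 6))*1)*6889 = (sqrt(3 + 15)*1)*6889 = (sqrt(18)*1)*6889 = ((3*sqrt(2))*1)*6889 = (3*sqrt(2))*6889 = 20667*sqrt(2)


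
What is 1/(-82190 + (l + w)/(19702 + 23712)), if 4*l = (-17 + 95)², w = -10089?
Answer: -3101/254871802 ≈ -1.2167e-5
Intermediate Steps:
l = 1521 (l = (-17 + 95)²/4 = (¼)*78² = (¼)*6084 = 1521)
1/(-82190 + (l + w)/(19702 + 23712)) = 1/(-82190 + (1521 - 10089)/(19702 + 23712)) = 1/(-82190 - 8568/43414) = 1/(-82190 - 8568*1/43414) = 1/(-82190 - 612/3101) = 1/(-254871802/3101) = -3101/254871802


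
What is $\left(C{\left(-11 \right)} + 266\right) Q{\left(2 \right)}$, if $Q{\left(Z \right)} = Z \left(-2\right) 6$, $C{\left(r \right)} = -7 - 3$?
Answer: $-6144$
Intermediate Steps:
$C{\left(r \right)} = -10$
$Q{\left(Z \right)} = - 12 Z$ ($Q{\left(Z \right)} = - 2 Z 6 = - 12 Z$)
$\left(C{\left(-11 \right)} + 266\right) Q{\left(2 \right)} = \left(-10 + 266\right) \left(\left(-12\right) 2\right) = 256 \left(-24\right) = -6144$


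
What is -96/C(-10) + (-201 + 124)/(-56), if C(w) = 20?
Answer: -137/40 ≈ -3.4250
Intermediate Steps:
-96/C(-10) + (-201 + 124)/(-56) = -96/20 + (-201 + 124)/(-56) = -96*1/20 - 77*(-1/56) = -24/5 + 11/8 = -137/40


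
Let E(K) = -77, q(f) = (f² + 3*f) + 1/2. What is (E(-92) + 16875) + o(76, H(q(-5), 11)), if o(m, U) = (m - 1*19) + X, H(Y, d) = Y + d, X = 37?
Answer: 16892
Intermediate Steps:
q(f) = ½ + f² + 3*f (q(f) = (f² + 3*f) + ½ = ½ + f² + 3*f)
o(m, U) = 18 + m (o(m, U) = (m - 1*19) + 37 = (m - 19) + 37 = (-19 + m) + 37 = 18 + m)
(E(-92) + 16875) + o(76, H(q(-5), 11)) = (-77 + 16875) + (18 + 76) = 16798 + 94 = 16892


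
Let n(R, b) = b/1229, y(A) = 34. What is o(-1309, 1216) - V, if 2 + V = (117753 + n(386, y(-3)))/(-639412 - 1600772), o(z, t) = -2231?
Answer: -6136707178673/2753186136 ≈ -2228.9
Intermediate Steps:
n(R, b) = b/1229 (n(R, b) = b*(1/1229) = b/1229)
V = -5651090743/2753186136 (V = -2 + (117753 + (1/1229)*34)/(-639412 - 1600772) = -2 + (117753 + 34/1229)/(-2240184) = -2 + (144718471/1229)*(-1/2240184) = -2 - 144718471/2753186136 = -5651090743/2753186136 ≈ -2.0526)
o(-1309, 1216) - V = -2231 - 1*(-5651090743/2753186136) = -2231 + 5651090743/2753186136 = -6136707178673/2753186136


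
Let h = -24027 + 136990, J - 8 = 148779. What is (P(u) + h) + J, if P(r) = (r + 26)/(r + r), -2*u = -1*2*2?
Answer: 261757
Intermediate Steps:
J = 148787 (J = 8 + 148779 = 148787)
h = 112963
u = 2 (u = -(-1*2)*2/2 = -(-1)*2 = -½*(-4) = 2)
P(r) = (26 + r)/(2*r) (P(r) = (26 + r)/((2*r)) = (26 + r)*(1/(2*r)) = (26 + r)/(2*r))
(P(u) + h) + J = ((½)*(26 + 2)/2 + 112963) + 148787 = ((½)*(½)*28 + 112963) + 148787 = (7 + 112963) + 148787 = 112970 + 148787 = 261757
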